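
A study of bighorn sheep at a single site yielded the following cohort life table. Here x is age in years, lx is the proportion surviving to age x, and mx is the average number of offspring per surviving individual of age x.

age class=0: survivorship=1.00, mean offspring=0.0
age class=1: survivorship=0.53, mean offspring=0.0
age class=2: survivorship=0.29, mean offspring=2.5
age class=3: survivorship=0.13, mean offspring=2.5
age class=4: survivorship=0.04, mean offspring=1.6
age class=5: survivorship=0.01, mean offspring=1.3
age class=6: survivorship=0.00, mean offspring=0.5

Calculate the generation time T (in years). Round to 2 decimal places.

2.44

lx·mx: 0, 0, 0.725, 0.325, 0.064, 0.013, 0 → R0 = 1.127
x·lx·mx: 0, 0, 1.45, 0.975, 0.256, 0.065, 0 → Σ = 2.746
T = 2.746 / 1.127 = 2.436557… → 2.44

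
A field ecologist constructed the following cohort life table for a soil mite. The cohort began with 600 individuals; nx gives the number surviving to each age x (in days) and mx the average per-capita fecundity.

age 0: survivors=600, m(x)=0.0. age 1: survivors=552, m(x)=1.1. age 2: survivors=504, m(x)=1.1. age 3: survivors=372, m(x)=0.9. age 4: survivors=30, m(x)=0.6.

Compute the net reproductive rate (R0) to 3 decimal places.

lx = nx/n0 = nx/600: 1, 0.92, 0.84, 0.62, 0.05
lx·mx by age: 0, 1.012, 0.924, 0.558, 0.03
R0 = Σ lx·mx = 2.524 → 2.524

2.524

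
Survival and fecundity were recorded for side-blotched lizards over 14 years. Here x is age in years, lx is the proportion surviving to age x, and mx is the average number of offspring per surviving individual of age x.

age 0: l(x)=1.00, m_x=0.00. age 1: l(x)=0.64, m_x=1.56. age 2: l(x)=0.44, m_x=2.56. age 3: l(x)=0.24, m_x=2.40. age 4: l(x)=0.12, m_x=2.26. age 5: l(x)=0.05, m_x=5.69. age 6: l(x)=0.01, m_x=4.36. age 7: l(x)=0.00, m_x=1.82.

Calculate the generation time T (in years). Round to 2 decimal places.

2.35

lx·mx: 0, 0.9984, 1.1264, 0.576, 0.2712, 0.2845, 0.0436, 0 → R0 = 3.3001
x·lx·mx: 0, 0.9984, 2.2528, 1.728, 1.0848, 1.4225, 0.2616, 0 → Σ = 7.7481
T = 7.7481 / 3.3001 = 2.347838… → 2.35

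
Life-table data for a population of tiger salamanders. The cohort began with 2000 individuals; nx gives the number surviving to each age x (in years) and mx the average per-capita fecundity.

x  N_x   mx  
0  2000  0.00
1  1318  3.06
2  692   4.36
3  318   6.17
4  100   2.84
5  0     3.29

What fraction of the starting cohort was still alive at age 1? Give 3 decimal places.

0.659

l_1 = n_1/n_0 = 1318/2000 = 0.659 → 0.659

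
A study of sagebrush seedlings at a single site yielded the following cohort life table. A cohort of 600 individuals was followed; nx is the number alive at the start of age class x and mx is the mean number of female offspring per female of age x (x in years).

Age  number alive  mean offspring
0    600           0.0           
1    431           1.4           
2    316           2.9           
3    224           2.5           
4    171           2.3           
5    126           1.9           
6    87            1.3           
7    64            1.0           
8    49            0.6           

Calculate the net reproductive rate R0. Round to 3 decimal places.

lx = nx/n0 = nx/600: 1, 0.71833…, 0.52667…, 0.37333…, 0.285, 0.21, 0.145, 0.10667…, 0.08167…
lx·mx by age: 0, 1.005667…, 1.527333…, 0.933333…, 0.6555, 0.399, 0.1885, 0.106667…, 0.049…
R0 = Σ lx·mx = 4.865… → 4.865

4.865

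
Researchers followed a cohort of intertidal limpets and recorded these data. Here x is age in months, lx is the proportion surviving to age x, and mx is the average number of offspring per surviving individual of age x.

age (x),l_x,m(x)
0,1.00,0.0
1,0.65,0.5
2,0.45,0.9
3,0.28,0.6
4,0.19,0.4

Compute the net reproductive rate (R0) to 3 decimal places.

0.974

lx·mx by age: 0, 0.325, 0.405, 0.168, 0.076
R0 = Σ lx·mx = 0.974 → 0.974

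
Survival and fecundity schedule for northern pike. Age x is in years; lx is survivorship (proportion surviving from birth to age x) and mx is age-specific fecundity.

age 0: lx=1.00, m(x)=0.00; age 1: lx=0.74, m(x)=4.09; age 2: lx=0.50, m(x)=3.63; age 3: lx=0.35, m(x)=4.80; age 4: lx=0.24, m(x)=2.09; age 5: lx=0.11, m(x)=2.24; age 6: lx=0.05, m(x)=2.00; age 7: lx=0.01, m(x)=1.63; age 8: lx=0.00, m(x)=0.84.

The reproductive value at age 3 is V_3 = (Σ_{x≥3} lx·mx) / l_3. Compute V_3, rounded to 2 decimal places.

lx·mx for x ≥ 3: 1.68, 0.5016, 0.2464, 0.1, 0.0163, 0 → sum = 2.5443
V_3 = 2.5443 / l_3 = 2.5443 / 0.35 = 7.269429… → 7.27

7.27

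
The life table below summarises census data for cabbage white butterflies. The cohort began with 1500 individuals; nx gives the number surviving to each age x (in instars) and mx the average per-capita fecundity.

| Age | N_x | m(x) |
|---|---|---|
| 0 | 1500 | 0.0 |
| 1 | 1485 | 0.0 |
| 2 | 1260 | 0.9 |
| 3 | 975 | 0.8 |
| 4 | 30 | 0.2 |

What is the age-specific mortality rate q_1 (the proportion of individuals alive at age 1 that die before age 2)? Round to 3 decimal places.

lx = nx/n0 = nx/1500: 1, 0.99, 0.84, 0.65, 0.02
q_1 = (l_1 − l_2) / l_1 = (0.99 − 0.84) / 0.99
     = 0.15 / 0.99 = 0.151515… → 0.152

0.152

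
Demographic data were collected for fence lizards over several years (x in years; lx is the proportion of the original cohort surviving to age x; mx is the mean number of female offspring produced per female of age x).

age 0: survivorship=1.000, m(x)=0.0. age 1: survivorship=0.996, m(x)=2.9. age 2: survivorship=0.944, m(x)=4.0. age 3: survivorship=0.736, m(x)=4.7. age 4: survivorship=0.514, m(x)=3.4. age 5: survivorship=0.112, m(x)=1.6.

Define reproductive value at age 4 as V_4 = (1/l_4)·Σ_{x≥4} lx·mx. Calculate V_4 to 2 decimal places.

3.75

lx·mx for x ≥ 4: 1.7476, 0.1792 → sum = 1.9268
V_4 = 1.9268 / l_4 = 1.9268 / 0.514 = 3.748638… → 3.75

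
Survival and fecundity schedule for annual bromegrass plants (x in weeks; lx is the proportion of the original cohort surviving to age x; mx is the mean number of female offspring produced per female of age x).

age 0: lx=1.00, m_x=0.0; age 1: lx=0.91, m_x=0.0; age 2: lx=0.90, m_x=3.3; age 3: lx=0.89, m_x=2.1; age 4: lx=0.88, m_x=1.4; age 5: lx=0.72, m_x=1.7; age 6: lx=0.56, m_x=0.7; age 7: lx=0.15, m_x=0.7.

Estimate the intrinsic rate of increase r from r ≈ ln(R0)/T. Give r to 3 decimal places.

R0 = Σ lx·mx = 0 + 0 + 2.97 + 1.869 + 1.232 + 1.224 + 0.392 + 0.105 = 7.792
Σ x·lx·mx = 25.682; T = 25.682/7.792 = 3.29594…
r ≈ ln(R0)/T = ln(7.792)/3.29594… = 0.62292… → 0.623

0.623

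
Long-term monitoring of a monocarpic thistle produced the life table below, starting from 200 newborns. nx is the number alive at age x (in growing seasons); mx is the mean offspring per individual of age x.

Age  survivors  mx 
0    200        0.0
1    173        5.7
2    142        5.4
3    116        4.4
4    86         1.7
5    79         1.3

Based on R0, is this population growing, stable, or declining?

lx = nx/n0 = nx/200: 1, 0.865, 0.71, 0.58, 0.43, 0.395
R0 = Σ lx·mx = 0 + 4.9305 + 3.834 + 2.552 + 0.731 + 0.5135 = 12.561
R0 > 1, so the population is growing.

growing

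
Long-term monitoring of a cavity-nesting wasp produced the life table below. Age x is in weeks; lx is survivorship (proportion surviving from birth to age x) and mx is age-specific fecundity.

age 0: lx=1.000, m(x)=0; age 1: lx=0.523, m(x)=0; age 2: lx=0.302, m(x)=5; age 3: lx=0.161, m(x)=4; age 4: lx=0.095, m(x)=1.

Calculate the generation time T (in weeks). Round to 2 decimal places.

lx·mx: 0, 0, 1.51, 0.644, 0.095 → R0 = 2.249
x·lx·mx: 0, 0, 3.02, 1.932, 0.38 → Σ = 5.332
T = 5.332 / 2.249 = 2.370831… → 2.37

2.37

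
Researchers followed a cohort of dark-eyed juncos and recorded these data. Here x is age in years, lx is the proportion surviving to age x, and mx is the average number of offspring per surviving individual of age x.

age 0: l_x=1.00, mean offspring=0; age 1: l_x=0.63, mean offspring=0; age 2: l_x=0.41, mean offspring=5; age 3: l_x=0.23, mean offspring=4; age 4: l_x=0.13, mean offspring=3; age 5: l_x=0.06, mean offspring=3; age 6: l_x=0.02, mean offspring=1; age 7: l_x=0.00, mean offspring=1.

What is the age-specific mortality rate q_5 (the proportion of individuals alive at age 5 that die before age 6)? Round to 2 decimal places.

q_5 = (l_5 − l_6) / l_5 = (0.06 − 0.02) / 0.06
     = 0.04 / 0.06 = 0.666667… → 0.67

0.67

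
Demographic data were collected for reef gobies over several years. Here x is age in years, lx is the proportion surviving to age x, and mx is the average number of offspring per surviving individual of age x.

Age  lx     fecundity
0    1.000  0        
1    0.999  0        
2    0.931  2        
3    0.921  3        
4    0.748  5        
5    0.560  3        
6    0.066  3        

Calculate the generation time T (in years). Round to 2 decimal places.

lx·mx: 0, 0, 1.862, 2.763, 3.74, 1.68, 0.198 → R0 = 10.243
x·lx·mx: 0, 0, 3.724, 8.289, 14.96, 8.4, 1.188 → Σ = 36.561
T = 36.561 / 10.243 = 3.569364… → 3.57

3.57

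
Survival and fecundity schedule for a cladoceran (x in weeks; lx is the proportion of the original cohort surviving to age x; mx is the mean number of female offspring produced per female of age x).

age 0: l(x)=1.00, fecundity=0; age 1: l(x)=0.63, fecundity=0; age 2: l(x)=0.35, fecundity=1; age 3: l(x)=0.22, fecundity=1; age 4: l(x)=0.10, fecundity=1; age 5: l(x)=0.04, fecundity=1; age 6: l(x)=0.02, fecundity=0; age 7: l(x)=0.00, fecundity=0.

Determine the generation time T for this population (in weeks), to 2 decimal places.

lx·mx: 0, 0, 0.35, 0.22, 0.1, 0.04, 0, 0 → R0 = 0.71
x·lx·mx: 0, 0, 0.7, 0.66, 0.4, 0.2, 0, 0 → Σ = 1.96
T = 1.96 / 0.71 = 2.760563… → 2.76

2.76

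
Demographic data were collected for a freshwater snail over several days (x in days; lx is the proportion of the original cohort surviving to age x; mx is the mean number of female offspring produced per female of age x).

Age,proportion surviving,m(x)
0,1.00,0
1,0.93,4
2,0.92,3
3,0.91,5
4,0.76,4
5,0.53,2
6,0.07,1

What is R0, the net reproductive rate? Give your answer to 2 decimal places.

lx·mx by age: 0, 3.72, 2.76, 4.55, 3.04, 1.06, 0.07
R0 = Σ lx·mx = 15.2 → 15.20

15.20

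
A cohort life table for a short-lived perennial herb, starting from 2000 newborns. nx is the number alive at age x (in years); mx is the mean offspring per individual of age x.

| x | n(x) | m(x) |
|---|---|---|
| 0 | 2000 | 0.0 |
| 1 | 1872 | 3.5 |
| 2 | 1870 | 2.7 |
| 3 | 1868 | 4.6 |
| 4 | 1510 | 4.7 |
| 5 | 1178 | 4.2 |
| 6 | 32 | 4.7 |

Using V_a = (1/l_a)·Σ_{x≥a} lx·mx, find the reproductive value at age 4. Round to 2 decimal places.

8.08

lx = nx/n0 = nx/2000: 1, 0.936, 0.935, 0.934, 0.755, 0.589, 0.016
lx·mx for x ≥ 4: 3.5485, 2.4738, 0.0752 → sum = 6.0975
V_4 = 6.0975 / l_4 = 6.0975 / 0.755 = 8.076159… → 8.08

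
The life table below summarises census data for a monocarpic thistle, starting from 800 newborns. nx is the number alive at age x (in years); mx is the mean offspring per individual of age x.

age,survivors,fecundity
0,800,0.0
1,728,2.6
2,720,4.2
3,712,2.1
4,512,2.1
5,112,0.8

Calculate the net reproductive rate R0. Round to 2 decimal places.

lx = nx/n0 = nx/800: 1, 0.91, 0.9, 0.89, 0.64, 0.14
lx·mx by age: 0, 2.366, 3.78, 1.869, 1.344, 0.112
R0 = Σ lx·mx = 9.471 → 9.47

9.47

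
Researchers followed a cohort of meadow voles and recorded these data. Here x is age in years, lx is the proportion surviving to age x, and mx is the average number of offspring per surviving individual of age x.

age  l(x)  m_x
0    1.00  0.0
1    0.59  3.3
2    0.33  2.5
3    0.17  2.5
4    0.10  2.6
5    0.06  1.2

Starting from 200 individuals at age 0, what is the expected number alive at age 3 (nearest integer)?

Expected survivors = N0 · l_3 = 200 × 0.17 = 34 → 34

34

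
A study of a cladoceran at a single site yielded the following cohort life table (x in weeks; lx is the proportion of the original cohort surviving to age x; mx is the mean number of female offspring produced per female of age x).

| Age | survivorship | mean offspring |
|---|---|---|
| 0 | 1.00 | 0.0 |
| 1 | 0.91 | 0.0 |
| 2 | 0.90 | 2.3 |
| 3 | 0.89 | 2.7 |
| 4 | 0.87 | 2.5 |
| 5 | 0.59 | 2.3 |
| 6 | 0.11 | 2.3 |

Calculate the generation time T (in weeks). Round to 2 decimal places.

lx·mx: 0, 0, 2.07, 2.403, 2.175, 1.357, 0.253 → R0 = 8.258
x·lx·mx: 0, 0, 4.14, 7.209, 8.7, 6.785, 1.518 → Σ = 28.352
T = 28.352 / 8.258 = 3.433277… → 3.43

3.43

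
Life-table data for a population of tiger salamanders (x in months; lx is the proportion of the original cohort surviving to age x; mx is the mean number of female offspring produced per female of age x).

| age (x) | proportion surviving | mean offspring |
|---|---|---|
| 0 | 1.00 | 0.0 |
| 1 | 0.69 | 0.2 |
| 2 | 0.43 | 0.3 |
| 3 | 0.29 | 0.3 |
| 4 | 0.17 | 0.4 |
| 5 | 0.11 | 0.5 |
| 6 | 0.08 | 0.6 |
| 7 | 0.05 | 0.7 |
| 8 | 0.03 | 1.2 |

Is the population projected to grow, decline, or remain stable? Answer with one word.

R0 = Σ lx·mx = 0 + 0.138 + 0.129 + 0.087 + 0.068 + 0.055 + 0.048 + 0.035 + 0.036 = 0.596
R0 < 1, so the population is declining.

declining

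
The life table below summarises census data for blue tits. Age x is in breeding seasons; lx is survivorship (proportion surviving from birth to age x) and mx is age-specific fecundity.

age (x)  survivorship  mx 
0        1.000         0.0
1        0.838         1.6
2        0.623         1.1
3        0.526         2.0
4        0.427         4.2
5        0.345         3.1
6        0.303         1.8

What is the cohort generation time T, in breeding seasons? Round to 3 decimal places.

3.339

lx·mx: 0, 1.3408, 0.6853, 1.052, 1.7934, 1.0695, 0.5454 → R0 = 6.4864
x·lx·mx: 0, 1.3408, 1.3706, 3.156, 7.1736, 5.3475, 3.2724 → Σ = 21.6609
T = 21.6609 / 6.4864 = 3.339433… → 3.339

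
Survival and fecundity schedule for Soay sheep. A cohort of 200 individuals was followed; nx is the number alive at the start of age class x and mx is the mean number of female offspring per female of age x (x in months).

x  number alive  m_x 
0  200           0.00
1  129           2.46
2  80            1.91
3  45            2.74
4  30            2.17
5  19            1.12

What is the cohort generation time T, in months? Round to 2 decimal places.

lx = nx/n0 = nx/200: 1, 0.645, 0.4, 0.225, 0.15, 0.095
lx·mx: 0, 1.5867, 0.764, 0.6165, 0.3255, 0.1064 → R0 = 3.3991
x·lx·mx: 0, 1.5867, 1.528, 1.8495, 1.302, 0.532 → Σ = 6.7982
T = 6.7982 / 3.3991 = 2 → 2.00

2.00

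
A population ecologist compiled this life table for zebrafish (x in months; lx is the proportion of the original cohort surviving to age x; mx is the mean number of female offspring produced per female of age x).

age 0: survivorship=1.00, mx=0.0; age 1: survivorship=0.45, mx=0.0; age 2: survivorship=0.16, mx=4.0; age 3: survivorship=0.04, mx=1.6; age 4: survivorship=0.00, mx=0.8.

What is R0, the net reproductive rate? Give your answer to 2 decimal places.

lx·mx by age: 0, 0, 0.64, 0.064, 0
R0 = Σ lx·mx = 0.704 → 0.70

0.70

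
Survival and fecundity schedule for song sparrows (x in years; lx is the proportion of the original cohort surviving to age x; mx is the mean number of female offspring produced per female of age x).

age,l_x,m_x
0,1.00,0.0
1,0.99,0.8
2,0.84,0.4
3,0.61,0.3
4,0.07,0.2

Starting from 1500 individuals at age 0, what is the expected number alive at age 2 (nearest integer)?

Expected survivors = N0 · l_2 = 1500 × 0.84 = 1260 → 1260

1260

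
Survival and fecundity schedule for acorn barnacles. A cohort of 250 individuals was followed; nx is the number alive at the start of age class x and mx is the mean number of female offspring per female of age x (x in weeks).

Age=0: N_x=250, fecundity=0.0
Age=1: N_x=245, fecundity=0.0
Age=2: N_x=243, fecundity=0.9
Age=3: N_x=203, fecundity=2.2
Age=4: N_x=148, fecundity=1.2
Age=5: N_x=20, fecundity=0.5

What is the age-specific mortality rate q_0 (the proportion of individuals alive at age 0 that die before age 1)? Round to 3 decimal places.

lx = nx/n0 = nx/250: 1, 0.98, 0.972, 0.812, 0.592, 0.08
q_0 = (l_0 − l_1) / l_0 = (1 − 0.98) / 1
     = 0.02 / 1 = 0.02 → 0.020

0.020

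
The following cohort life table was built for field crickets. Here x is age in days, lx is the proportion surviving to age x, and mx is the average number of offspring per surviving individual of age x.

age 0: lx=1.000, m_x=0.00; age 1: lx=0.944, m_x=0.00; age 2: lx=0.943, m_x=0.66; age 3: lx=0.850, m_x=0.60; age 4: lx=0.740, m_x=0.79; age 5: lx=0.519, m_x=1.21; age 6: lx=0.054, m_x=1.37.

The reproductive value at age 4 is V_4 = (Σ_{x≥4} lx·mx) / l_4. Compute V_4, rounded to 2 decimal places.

1.74

lx·mx for x ≥ 4: 0.5846, 0.62799, 0.07398 → sum = 1.28657
V_4 = 1.28657 / l_4 = 1.28657 / 0.74 = 1.738608… → 1.74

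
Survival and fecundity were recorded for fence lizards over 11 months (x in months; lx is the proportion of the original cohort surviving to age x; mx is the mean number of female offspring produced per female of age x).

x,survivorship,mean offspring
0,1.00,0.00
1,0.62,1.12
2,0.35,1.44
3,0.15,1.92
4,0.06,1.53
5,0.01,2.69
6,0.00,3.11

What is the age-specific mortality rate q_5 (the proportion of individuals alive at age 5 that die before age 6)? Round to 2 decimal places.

q_5 = (l_5 − l_6) / l_5 = (0.01 − 0) / 0.01
     = 0.01 / 0.01 = 1 → 1.00

1.00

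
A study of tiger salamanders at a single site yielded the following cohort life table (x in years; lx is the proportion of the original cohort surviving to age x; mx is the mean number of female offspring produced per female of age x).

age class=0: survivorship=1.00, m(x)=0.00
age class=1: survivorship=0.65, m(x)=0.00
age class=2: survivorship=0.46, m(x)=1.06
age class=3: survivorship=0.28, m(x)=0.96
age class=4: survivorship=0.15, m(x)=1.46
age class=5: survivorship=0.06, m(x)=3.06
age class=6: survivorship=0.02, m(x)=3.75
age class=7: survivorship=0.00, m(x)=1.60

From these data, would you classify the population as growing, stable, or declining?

growing

R0 = Σ lx·mx = 0 + 0 + 0.4876 + 0.2688 + 0.219 + 0.1836 + 0.075 + 0 = 1.234
R0 > 1, so the population is growing.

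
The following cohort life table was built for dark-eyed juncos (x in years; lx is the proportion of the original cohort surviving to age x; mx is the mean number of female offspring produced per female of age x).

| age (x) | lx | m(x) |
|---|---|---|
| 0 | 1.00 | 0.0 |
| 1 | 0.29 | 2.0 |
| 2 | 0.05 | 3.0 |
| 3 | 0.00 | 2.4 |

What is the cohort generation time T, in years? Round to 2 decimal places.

1.21

lx·mx: 0, 0.58, 0.15, 0 → R0 = 0.73
x·lx·mx: 0, 0.58, 0.3, 0 → Σ = 0.88
T = 0.88 / 0.73 = 1.205479… → 1.21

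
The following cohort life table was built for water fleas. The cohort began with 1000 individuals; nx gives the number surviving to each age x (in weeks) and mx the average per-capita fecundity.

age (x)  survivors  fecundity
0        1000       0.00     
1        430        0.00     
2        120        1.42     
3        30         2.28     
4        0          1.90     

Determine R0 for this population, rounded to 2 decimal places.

0.24

lx = nx/n0 = nx/1000: 1, 0.43, 0.12, 0.03, 0
lx·mx by age: 0, 0, 0.1704, 0.0684, 0
R0 = Σ lx·mx = 0.2388 → 0.24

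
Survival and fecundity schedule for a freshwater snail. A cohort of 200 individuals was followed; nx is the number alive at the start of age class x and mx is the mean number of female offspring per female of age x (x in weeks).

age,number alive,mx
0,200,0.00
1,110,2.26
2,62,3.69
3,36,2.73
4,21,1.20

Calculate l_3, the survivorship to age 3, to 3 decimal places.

l_3 = n_3/n_0 = 36/200 = 0.18 → 0.180

0.180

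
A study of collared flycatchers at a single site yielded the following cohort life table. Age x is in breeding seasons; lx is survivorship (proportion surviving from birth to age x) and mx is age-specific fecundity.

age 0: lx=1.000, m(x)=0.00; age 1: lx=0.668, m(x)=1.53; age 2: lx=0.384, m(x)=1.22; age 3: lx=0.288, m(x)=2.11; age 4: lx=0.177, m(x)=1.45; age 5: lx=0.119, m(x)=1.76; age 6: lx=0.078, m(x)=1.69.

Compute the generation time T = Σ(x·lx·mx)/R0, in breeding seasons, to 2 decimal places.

2.47

lx·mx: 0, 1.02204, 0.46848, 0.60768, 0.25665, 0.20944, 0.13182 → R0 = 2.69611
x·lx·mx: 0, 1.02204, 0.93696, 1.82304, 1.0266, 1.0472, 0.79092 → Σ = 6.64676
T = 6.64676 / 2.69611 = 2.465315… → 2.47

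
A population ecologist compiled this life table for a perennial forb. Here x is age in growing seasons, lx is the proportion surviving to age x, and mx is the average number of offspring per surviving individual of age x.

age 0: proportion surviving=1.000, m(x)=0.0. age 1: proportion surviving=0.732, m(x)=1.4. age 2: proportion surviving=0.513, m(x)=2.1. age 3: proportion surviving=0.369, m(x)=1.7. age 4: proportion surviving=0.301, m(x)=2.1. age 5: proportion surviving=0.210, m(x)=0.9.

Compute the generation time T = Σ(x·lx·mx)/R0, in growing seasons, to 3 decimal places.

2.404

lx·mx: 0, 1.0248, 1.0773, 0.6273, 0.6321, 0.189 → R0 = 3.5505
x·lx·mx: 0, 1.0248, 2.1546, 1.8819, 2.5284, 0.945 → Σ = 8.5347
T = 8.5347 / 3.5505 = 2.403802… → 2.404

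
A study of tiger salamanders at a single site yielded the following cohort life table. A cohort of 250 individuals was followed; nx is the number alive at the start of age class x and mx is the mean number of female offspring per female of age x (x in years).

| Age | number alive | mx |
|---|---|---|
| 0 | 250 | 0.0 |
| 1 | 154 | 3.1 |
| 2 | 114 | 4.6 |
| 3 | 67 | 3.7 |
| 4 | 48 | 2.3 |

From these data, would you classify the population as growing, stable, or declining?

growing

lx = nx/n0 = nx/250: 1, 0.616, 0.456, 0.268, 0.192
R0 = Σ lx·mx = 0 + 1.9096 + 2.0976 + 0.9916 + 0.4416 = 5.4404
R0 > 1, so the population is growing.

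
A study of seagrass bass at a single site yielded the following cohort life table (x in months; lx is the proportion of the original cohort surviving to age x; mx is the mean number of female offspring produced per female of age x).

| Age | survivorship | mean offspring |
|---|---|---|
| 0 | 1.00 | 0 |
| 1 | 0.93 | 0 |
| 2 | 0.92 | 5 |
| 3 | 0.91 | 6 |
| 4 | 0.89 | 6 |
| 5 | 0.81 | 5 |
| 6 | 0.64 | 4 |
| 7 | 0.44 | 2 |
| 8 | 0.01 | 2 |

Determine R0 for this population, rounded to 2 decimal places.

lx·mx by age: 0, 0, 4.6, 5.46, 5.34, 4.05, 2.56, 0.88, 0.02
R0 = Σ lx·mx = 22.91 → 22.91

22.91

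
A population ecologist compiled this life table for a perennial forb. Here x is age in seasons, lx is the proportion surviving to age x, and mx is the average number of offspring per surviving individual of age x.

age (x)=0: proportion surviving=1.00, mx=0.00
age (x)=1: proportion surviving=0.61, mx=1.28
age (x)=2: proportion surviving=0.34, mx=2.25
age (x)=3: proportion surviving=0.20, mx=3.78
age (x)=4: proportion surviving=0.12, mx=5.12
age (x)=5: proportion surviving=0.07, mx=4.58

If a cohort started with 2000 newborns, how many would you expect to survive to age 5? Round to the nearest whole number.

140

Expected survivors = N0 · l_5 = 2000 × 0.07 = 140 → 140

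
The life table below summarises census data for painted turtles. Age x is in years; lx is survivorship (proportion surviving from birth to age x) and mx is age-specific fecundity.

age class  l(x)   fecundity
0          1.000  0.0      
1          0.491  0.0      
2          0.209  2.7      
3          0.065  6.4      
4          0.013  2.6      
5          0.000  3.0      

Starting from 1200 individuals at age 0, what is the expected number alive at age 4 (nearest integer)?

16

Expected survivors = N0 · l_4 = 1200 × 0.013 = 15.6 → 16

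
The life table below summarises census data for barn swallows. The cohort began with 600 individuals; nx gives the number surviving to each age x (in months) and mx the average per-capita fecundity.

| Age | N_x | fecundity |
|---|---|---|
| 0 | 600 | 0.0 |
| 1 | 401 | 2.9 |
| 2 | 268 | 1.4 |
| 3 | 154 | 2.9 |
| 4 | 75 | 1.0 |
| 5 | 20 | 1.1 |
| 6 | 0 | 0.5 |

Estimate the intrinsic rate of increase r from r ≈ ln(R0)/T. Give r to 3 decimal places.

0.707

lx = nx/n0 = nx/600: 1, 0.66833…, 0.44667…, 0.25667…, 0.125, 0.03333…, 0
R0 = Σ lx·mx = 0 + 1.93817… + 0.62533… + 0.74433… + 0.125 + 0.03667… + 0 = 3.4695…
Σ x·lx·mx = 6.105167…; T = 6.105167…/3.4695… = 1.75967…
r ≈ ln(R0)/T = ln(3.4695…)/1.75967… = 0.70696… → 0.707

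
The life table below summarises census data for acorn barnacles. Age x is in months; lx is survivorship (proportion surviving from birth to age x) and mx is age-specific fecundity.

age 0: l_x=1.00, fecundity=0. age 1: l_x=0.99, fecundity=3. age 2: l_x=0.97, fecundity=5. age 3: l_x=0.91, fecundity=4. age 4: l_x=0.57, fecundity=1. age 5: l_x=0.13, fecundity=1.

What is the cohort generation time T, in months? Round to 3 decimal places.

2.181

lx·mx: 0, 2.97, 4.85, 3.64, 0.57, 0.13 → R0 = 12.16
x·lx·mx: 0, 2.97, 9.7, 10.92, 2.28, 0.65 → Σ = 26.52
T = 26.52 / 12.16 = 2.180921… → 2.181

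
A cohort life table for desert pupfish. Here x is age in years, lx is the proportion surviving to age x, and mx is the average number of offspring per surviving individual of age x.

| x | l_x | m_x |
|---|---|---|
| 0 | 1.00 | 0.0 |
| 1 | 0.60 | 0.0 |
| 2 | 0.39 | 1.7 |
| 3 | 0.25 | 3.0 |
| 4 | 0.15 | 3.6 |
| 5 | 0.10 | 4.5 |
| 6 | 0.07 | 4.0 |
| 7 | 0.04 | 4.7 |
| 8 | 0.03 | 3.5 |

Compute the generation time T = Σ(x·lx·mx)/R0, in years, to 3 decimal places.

lx·mx: 0, 0, 0.663, 0.75, 0.54, 0.45, 0.28, 0.188, 0.105 → R0 = 2.976
x·lx·mx: 0, 0, 1.326, 2.25, 2.16, 2.25, 1.68, 1.316, 0.84 → Σ = 11.822
T = 11.822 / 2.976 = 3.972446… → 3.972

3.972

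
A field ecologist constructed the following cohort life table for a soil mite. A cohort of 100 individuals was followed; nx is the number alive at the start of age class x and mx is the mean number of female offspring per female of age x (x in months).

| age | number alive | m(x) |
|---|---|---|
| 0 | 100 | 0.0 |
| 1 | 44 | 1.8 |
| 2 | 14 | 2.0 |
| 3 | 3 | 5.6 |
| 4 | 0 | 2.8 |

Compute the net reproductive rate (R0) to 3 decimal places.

1.240

lx = nx/n0 = nx/100: 1, 0.44, 0.14, 0.03, 0
lx·mx by age: 0, 0.792, 0.28, 0.168, 0
R0 = Σ lx·mx = 1.24 → 1.240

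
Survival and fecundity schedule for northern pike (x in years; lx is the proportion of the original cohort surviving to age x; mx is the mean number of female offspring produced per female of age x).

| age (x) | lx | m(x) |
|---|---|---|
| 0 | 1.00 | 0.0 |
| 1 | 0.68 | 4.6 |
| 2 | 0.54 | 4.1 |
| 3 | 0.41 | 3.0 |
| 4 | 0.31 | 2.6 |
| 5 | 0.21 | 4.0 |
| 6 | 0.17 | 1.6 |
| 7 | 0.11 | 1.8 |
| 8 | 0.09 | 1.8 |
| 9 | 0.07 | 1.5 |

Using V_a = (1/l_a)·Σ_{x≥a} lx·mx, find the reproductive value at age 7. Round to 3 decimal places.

lx·mx for x ≥ 7: 0.198, 0.162, 0.105 → sum = 0.465
V_7 = 0.465 / l_7 = 0.465 / 0.11 = 4.227273… → 4.227

4.227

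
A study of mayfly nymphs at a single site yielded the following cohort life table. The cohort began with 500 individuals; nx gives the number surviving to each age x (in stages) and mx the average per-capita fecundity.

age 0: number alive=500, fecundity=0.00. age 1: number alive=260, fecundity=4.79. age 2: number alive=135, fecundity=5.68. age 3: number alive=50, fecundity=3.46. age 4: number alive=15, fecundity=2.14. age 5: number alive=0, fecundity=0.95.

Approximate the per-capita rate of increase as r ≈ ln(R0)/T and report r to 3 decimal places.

0.964

lx = nx/n0 = nx/500: 1, 0.52, 0.27, 0.1, 0.03, 0
R0 = Σ lx·mx = 0 + 2.4908 + 1.5336 + 0.346 + 0.0642 + 0 = 4.4346
Σ x·lx·mx = 6.8528; T = 6.8528/4.4346 = 1.5453…
r ≈ ln(R0)/T = ln(4.4346)/1.5453… = 0.96385… → 0.964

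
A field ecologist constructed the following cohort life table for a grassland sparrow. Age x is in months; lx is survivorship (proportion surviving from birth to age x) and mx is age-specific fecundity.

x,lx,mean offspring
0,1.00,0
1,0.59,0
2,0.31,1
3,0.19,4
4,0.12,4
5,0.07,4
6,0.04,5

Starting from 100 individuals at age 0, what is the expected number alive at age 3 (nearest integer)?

19

Expected survivors = N0 · l_3 = 100 × 0.19 = 19 → 19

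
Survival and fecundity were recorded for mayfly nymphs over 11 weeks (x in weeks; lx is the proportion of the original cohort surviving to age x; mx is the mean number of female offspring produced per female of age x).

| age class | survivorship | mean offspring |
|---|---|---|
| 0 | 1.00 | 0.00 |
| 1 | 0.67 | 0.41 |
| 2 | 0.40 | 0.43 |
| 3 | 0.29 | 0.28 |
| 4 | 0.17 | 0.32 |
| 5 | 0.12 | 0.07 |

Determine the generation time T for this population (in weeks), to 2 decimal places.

1.90

lx·mx: 0, 0.2747, 0.172, 0.0812, 0.0544, 0.0084 → R0 = 0.5907
x·lx·mx: 0, 0.2747, 0.344, 0.2436, 0.2176, 0.042 → Σ = 1.1219
T = 1.1219 / 0.5907 = 1.899272… → 1.90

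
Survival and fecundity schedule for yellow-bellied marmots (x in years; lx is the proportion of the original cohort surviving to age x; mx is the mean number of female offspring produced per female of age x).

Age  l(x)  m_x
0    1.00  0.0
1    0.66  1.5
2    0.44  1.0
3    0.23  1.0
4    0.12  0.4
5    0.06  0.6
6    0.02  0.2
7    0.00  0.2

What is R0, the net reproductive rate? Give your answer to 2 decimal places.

1.75

lx·mx by age: 0, 0.99, 0.44, 0.23, 0.048, 0.036, 0.004, 0
R0 = Σ lx·mx = 1.748 → 1.75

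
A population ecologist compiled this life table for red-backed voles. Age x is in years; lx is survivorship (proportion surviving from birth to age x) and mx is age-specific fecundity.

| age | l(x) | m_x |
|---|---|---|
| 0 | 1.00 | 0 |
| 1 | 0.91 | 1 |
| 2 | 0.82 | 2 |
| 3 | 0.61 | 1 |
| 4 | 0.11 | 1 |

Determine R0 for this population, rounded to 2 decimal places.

3.27

lx·mx by age: 0, 0.91, 1.64, 0.61, 0.11
R0 = Σ lx·mx = 3.27 → 3.27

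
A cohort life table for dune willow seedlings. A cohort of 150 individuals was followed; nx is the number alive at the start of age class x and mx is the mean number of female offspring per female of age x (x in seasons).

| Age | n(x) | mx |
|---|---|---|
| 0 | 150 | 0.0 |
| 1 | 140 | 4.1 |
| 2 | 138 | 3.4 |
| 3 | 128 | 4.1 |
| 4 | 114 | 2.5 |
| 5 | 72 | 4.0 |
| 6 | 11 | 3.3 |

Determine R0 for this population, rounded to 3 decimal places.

lx = nx/n0 = nx/150: 1, 0.93333…, 0.92, 0.85333…, 0.76, 0.48, 0.07333…
lx·mx by age: 0, 3.826667…, 3.128, 3.498667…, 1.9, 1.92, 0.242…
R0 = Σ lx·mx = 14.515333… → 14.515

14.515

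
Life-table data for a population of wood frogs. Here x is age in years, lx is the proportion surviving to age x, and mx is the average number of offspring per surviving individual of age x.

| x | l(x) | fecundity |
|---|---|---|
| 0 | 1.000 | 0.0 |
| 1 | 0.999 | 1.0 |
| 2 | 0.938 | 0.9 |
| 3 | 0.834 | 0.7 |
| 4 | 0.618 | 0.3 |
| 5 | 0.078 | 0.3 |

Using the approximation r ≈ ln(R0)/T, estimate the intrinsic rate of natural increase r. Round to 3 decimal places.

0.482

R0 = Σ lx·mx = 0 + 0.999 + 0.8442 + 0.5838 + 0.1854 + 0.0234 = 2.6358
Σ x·lx·mx = 5.2974; T = 5.2974/2.6358 = 2.00979…
r ≈ ln(R0)/T = ln(2.6358)/2.00979… = 0.48223… → 0.482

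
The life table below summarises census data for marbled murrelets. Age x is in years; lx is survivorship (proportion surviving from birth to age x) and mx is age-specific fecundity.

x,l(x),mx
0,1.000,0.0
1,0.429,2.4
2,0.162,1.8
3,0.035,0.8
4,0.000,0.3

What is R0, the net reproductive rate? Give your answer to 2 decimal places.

1.35

lx·mx by age: 0, 1.0296, 0.2916, 0.028, 0
R0 = Σ lx·mx = 1.3492 → 1.35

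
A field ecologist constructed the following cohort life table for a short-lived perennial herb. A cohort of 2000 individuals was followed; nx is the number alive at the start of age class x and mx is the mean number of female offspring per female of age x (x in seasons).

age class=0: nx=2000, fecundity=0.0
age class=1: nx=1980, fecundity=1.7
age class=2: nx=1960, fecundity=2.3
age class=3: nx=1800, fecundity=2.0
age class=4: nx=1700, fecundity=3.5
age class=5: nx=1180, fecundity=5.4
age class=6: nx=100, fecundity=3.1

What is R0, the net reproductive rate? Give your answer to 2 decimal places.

lx = nx/n0 = nx/2000: 1, 0.99, 0.98, 0.9, 0.85, 0.59, 0.05
lx·mx by age: 0, 1.683, 2.254, 1.8, 2.975, 3.186, 0.155
R0 = Σ lx·mx = 12.053 → 12.05

12.05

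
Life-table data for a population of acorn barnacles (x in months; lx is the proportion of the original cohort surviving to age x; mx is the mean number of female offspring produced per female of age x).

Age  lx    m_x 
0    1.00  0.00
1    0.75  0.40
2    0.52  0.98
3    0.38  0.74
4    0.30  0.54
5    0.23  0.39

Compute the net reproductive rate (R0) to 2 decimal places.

1.34

lx·mx by age: 0, 0.3, 0.5096, 0.2812, 0.162, 0.0897
R0 = Σ lx·mx = 1.3425 → 1.34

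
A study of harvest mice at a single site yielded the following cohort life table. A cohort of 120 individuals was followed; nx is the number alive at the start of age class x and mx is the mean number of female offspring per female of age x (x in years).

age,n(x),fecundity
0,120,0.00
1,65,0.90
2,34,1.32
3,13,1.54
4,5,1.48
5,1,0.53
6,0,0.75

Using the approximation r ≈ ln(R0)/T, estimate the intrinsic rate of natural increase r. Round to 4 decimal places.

lx = nx/n0 = nx/120: 1, 0.54167…, 0.28333…, 0.10833…, 0.04167…, 0.00833…, 0
R0 = Σ lx·mx = 0 + 0.4875… + 0.374… + 0.16683… + 0.06167… + 0.00442… + 0 = 1.094417…
Σ x·lx·mx = 2.00475…; T = 2.00475…/1.094417… = 1.8318…
r ≈ ln(R0)/T = ln(1.094417…)/1.8318… = 0.049253… → 0.0493

0.0493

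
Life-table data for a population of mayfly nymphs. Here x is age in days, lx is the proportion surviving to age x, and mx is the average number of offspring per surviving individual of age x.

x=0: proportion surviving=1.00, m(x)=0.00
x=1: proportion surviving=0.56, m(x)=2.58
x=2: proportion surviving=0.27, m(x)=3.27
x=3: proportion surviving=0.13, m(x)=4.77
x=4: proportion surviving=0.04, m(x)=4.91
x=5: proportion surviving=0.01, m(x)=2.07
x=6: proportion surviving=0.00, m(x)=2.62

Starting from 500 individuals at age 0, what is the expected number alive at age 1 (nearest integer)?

280

Expected survivors = N0 · l_1 = 500 × 0.56 = 280 → 280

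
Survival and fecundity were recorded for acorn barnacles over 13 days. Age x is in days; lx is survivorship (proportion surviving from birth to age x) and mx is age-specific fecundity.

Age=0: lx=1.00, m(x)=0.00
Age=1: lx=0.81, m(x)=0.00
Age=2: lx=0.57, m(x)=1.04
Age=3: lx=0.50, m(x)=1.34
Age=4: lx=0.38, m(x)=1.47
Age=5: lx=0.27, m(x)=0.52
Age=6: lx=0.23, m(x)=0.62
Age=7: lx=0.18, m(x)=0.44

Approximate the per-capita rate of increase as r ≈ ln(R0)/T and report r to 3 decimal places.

R0 = Σ lx·mx = 0 + 0 + 0.5928 + 0.67 + 0.5586 + 0.1404 + 0.1426 + 0.0792 = 2.1836
Σ x·lx·mx = 7.542; T = 7.542/2.1836 = 3.45393…
r ≈ ln(R0)/T = ln(2.1836)/3.45393… = 0.22611… → 0.226

0.226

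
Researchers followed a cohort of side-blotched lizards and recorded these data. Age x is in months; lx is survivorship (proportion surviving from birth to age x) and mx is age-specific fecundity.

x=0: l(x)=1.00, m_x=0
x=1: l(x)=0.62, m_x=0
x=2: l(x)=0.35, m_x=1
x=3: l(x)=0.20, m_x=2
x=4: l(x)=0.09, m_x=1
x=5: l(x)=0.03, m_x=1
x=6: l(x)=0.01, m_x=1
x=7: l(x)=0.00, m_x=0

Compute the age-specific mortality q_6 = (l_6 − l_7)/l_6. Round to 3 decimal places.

q_6 = (l_6 − l_7) / l_6 = (0.01 − 0) / 0.01
     = 0.01 / 0.01 = 1 → 1.000

1.000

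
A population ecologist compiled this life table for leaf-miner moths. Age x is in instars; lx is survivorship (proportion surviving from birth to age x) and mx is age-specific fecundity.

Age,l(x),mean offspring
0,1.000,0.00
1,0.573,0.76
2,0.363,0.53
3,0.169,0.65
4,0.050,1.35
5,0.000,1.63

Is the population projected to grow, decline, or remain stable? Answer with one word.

R0 = Σ lx·mx = 0 + 0.43548 + 0.19239 + 0.10985 + 0.0675 + 0 = 0.80522
R0 < 1, so the population is declining.

declining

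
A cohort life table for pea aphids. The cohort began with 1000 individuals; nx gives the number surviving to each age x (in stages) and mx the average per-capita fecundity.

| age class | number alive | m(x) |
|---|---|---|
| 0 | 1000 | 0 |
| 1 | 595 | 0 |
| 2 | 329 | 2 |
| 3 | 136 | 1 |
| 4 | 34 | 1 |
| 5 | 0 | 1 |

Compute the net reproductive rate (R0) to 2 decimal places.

lx = nx/n0 = nx/1000: 1, 0.595, 0.329, 0.136, 0.034, 0
lx·mx by age: 0, 0, 0.658, 0.136, 0.034, 0
R0 = Σ lx·mx = 0.828 → 0.83

0.83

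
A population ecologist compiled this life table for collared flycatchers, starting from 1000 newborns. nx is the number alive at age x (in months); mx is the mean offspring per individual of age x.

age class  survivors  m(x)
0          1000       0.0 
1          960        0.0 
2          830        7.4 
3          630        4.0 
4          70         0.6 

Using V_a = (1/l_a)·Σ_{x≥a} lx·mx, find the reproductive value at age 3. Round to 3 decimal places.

4.067

lx = nx/n0 = nx/1000: 1, 0.96, 0.83, 0.63, 0.07
lx·mx for x ≥ 3: 2.52, 0.042 → sum = 2.562
V_3 = 2.562 / l_3 = 2.562 / 0.63 = 4.066667… → 4.067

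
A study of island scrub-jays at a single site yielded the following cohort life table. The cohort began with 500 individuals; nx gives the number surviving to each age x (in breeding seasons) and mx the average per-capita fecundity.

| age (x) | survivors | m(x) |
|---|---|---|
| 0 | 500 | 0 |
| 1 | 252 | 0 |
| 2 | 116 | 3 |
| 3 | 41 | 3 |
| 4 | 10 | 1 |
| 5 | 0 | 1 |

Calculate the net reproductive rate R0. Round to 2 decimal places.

lx = nx/n0 = nx/500: 1, 0.504, 0.232, 0.082, 0.02, 0
lx·mx by age: 0, 0, 0.696, 0.246, 0.02, 0
R0 = Σ lx·mx = 0.962 → 0.96

0.96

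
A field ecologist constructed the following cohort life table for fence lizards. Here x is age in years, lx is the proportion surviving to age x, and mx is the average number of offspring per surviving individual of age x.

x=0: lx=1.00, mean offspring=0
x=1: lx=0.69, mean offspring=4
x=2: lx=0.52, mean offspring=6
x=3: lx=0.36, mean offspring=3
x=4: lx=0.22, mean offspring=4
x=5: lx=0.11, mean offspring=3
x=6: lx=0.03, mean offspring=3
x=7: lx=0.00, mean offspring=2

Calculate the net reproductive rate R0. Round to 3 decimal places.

8.260

lx·mx by age: 0, 2.76, 3.12, 1.08, 0.88, 0.33, 0.09, 0
R0 = Σ lx·mx = 8.26 → 8.260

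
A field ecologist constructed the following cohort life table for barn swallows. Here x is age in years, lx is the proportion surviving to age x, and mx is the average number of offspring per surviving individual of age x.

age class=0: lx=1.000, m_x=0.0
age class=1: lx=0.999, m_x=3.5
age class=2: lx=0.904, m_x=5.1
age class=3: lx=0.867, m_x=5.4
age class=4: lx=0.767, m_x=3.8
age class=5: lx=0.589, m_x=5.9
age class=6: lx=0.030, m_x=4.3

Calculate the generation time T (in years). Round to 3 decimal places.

2.930

lx·mx: 0, 3.4965, 4.6104, 4.6818, 2.9146, 3.4751, 0.129 → R0 = 19.3074
x·lx·mx: 0, 3.4965, 9.2208, 14.0454, 11.6584, 17.3755, 0.774 → Σ = 56.5706
T = 56.5706 / 19.3074 = 2.929996… → 2.930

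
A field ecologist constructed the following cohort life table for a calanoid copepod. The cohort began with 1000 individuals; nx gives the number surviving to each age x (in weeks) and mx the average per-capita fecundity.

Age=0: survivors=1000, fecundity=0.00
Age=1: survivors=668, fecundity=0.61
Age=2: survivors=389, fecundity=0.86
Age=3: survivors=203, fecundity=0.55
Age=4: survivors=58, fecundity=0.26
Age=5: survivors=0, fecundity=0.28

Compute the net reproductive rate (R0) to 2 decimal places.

0.87

lx = nx/n0 = nx/1000: 1, 0.668, 0.389, 0.203, 0.058, 0
lx·mx by age: 0, 0.40748, 0.33454, 0.11165, 0.01508, 0
R0 = Σ lx·mx = 0.86875 → 0.87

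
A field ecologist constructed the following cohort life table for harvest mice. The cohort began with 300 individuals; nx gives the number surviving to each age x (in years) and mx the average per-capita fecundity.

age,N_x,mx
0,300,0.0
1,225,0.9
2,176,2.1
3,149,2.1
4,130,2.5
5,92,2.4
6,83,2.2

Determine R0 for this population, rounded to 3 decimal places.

5.378

lx = nx/n0 = nx/300: 1, 0.75, 0.58667…, 0.49667…, 0.43333…, 0.30667…, 0.27667…
lx·mx by age: 0, 0.675, 1.232…, 1.043…, 1.083333…, 0.736…, 0.608667…
R0 = Σ lx·mx = 5.378… → 5.378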